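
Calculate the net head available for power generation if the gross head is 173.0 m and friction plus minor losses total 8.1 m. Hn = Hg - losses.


Hn = 173.0 - 8.1 = 164.9000 m


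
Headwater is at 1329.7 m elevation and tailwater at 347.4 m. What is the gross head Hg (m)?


Hg = 1329.7 - 347.4 = 982.3000 m


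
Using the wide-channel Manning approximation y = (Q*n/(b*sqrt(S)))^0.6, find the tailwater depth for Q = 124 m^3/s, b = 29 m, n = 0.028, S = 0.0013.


y = (124 * 0.028 / (29 * 0.0013^0.5))^0.6 = 2.0546 m


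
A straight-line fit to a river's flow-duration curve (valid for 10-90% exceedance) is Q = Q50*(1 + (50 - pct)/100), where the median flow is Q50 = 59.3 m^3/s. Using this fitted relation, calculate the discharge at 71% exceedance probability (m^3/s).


Q = 59.3 * (1 + (50 - 71)/100) = 46.8470 m^3/s


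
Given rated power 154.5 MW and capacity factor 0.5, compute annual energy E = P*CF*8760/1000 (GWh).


E = 154.5 * 0.5 * 8760 / 1000 = 676.7100 GWh


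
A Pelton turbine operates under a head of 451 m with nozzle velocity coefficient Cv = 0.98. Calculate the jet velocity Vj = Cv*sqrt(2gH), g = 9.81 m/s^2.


Vj = 0.98 * sqrt(2*9.81*451) = 92.1858 m/s


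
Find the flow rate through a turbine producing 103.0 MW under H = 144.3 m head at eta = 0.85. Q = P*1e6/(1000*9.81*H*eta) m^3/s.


Q = 103.0 * 1e6 / (1000 * 9.81 * 144.3 * 0.85) = 85.6018 m^3/s


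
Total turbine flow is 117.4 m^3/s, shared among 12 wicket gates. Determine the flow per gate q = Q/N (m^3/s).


q = 117.4 / 12 = 9.7833 m^3/s


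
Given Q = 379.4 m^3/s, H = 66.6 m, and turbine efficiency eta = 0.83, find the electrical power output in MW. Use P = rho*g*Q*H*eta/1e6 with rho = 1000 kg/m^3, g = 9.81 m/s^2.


P = 1000 * 9.81 * 379.4 * 66.6 * 0.83 / 1e6 = 205.7400 MW


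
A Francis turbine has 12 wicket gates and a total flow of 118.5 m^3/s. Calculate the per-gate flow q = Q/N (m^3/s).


q = 118.5 / 12 = 9.8750 m^3/s


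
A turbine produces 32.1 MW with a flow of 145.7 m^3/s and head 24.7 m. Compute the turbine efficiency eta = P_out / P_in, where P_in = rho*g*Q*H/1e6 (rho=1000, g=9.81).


P_in = 1000 * 9.81 * 145.7 * 24.7 / 1e6 = 35.3041 MW
eta = 32.1 / 35.3041 = 0.9092


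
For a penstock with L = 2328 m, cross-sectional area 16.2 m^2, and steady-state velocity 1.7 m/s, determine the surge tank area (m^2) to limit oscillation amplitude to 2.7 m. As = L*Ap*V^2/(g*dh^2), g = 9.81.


As = 2328 * 16.2 * 1.7^2 / (9.81 * 2.7^2) = 1524.0503 m^2


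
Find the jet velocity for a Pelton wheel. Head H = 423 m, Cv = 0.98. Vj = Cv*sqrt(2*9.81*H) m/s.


Vj = 0.98 * sqrt(2*9.81*423) = 89.2783 m/s


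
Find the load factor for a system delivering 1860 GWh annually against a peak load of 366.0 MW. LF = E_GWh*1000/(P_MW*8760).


LF = 1860 * 1000 / (366.0 * 8760) = 0.5801


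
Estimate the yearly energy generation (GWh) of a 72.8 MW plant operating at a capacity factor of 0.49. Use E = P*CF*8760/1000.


E = 72.8 * 0.49 * 8760 / 1000 = 312.4867 GWh


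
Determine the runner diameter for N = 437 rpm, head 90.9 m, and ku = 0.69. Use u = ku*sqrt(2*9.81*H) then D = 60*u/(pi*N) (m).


u = 0.69 * sqrt(2*9.81*90.9) = 29.1394 m/s
D = 60 * 29.1394 / (pi * 437) = 1.2735 m


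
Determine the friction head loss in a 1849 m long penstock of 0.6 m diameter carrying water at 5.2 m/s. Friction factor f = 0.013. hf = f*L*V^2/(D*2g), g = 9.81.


hf = 0.013 * 1849 * 5.2^2 / (0.6 * 2 * 9.81) = 55.2124 m


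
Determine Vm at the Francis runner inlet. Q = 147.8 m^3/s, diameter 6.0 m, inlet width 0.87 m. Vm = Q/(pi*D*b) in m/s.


Vm = 147.8 / (pi * 6.0 * 0.87) = 9.0127 m/s


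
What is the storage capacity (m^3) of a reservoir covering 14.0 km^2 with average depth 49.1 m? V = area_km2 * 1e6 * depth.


V = 14.0 * 1e6 * 49.1 = 6.8740e+08 m^3


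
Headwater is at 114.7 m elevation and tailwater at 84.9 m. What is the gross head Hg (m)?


Hg = 114.7 - 84.9 = 29.8000 m


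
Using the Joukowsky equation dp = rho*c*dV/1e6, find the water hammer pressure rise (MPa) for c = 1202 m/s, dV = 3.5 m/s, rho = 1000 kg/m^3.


dp = 1000 * 1202 * 3.5 / 1e6 = 4.2070 MPa


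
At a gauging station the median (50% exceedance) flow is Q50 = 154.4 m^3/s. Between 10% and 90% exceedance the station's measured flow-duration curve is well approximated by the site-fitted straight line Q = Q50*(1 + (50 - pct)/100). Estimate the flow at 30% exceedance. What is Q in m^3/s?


Q = 154.4 * (1 + (50 - 30)/100) = 185.2800 m^3/s


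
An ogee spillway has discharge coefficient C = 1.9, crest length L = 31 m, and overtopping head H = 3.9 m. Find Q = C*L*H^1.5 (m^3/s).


Q = 1.9 * 31 * 3.9^1.5 = 453.6409 m^3/s


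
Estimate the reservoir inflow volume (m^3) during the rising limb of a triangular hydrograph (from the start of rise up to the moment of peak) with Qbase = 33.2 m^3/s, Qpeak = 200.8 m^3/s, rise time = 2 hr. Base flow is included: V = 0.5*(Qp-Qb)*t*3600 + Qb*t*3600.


V = 0.5*(200.8 - 33.2)*2*3600 + 33.2*2*3600 = 842400.0000 m^3


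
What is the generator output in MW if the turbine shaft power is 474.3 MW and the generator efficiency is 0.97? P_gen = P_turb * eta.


P_gen = 474.3 * 0.97 = 460.0710 MW


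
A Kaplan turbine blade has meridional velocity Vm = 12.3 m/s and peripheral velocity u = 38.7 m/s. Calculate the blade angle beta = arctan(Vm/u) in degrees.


beta = arctan(12.3 / 38.7) = 17.6318 degrees


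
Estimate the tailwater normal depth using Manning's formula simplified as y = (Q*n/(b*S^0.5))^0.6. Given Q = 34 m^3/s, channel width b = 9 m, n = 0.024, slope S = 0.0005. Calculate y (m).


y = (34 * 0.024 / (9 * 0.0005^0.5))^0.6 = 2.3162 m


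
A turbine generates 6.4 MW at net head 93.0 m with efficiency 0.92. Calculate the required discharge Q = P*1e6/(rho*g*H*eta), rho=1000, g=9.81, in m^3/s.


Q = 6.4 * 1e6 / (1000 * 9.81 * 93.0 * 0.92) = 7.6250 m^3/s


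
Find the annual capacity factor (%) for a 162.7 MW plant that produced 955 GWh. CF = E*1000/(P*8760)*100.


CF = 955 * 1000 / (162.7 * 8760) * 100 = 67.0057 %


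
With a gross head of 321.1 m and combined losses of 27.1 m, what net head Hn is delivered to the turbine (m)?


Hn = 321.1 - 27.1 = 294.0000 m


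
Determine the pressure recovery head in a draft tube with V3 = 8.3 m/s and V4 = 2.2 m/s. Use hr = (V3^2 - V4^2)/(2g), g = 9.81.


hr = (8.3^2 - 2.2^2) / (2*9.81) = 3.2645 m


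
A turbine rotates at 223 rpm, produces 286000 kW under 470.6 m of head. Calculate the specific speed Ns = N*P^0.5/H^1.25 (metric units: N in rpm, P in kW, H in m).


Ns = 223 * 286000^0.5 / 470.6^1.25 = 54.4093


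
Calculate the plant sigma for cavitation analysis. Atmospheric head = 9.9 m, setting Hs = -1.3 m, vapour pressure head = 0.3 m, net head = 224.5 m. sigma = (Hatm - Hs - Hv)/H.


sigma = (9.9 - (-1.3) - 0.3) / 224.5 = 0.0486


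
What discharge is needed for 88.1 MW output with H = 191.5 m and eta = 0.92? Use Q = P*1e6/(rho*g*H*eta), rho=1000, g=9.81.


Q = 88.1 * 1e6 / (1000 * 9.81 * 191.5 * 0.92) = 50.9742 m^3/s


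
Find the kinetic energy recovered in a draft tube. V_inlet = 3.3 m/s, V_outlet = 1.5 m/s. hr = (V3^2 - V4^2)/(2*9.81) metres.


hr = (3.3^2 - 1.5^2) / (2*9.81) = 0.4404 m


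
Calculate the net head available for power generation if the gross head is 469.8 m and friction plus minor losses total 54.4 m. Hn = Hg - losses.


Hn = 469.8 - 54.4 = 415.4000 m


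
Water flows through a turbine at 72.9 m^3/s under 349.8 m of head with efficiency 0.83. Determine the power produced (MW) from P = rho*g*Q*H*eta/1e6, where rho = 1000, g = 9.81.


P = 1000 * 9.81 * 72.9 * 349.8 * 0.83 / 1e6 = 207.6321 MW


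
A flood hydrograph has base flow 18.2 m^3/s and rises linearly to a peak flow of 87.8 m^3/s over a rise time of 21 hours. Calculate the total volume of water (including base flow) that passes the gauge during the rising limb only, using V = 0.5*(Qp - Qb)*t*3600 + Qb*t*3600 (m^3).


V = 0.5*(87.8 - 18.2)*21*3600 + 18.2*21*3600 = 4.0068e+06 m^3


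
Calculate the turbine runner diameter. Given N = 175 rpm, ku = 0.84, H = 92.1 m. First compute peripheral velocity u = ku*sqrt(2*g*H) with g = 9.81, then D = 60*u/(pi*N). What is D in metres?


u = 0.84 * sqrt(2*9.81*92.1) = 35.7074 m/s
D = 60 * 35.7074 / (pi * 175) = 3.8969 m


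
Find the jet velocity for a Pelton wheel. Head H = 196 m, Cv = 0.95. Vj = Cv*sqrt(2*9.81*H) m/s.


Vj = 0.95 * sqrt(2*9.81*196) = 58.9116 m/s


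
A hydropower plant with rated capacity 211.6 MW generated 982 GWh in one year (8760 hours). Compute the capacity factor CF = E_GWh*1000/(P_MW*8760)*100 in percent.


CF = 982 * 1000 / (211.6 * 8760) * 100 = 52.9775 %


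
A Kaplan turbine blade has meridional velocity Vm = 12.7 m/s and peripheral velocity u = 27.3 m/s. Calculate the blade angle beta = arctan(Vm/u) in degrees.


beta = arctan(12.7 / 27.3) = 24.9479 degrees


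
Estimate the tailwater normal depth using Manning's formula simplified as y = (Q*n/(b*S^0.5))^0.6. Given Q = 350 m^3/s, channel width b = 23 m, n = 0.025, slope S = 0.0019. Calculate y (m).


y = (350 * 0.025 / (23 * 0.0019^0.5))^0.6 = 3.6690 m


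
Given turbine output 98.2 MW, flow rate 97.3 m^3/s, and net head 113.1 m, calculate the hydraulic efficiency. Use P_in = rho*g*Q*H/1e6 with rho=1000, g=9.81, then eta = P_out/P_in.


P_in = 1000 * 9.81 * 97.3 * 113.1 / 1e6 = 107.9554 MW
eta = 98.2 / 107.9554 = 0.9096


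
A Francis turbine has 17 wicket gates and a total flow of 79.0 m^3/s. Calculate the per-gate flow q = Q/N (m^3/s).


q = 79.0 / 17 = 4.6471 m^3/s


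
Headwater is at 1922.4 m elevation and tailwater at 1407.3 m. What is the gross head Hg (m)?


Hg = 1922.4 - 1407.3 = 515.1000 m


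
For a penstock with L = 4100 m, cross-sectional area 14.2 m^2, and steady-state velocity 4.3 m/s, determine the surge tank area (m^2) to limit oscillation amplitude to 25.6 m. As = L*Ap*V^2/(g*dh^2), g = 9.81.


As = 4100 * 14.2 * 4.3^2 / (9.81 * 25.6^2) = 167.4404 m^2


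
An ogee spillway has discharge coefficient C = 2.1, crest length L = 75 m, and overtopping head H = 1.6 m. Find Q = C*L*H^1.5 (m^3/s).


Q = 2.1 * 75 * 1.6^1.5 = 318.7576 m^3/s


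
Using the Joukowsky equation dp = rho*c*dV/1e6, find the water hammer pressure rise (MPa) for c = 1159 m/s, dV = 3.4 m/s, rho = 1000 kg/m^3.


dp = 1000 * 1159 * 3.4 / 1e6 = 3.9406 MPa


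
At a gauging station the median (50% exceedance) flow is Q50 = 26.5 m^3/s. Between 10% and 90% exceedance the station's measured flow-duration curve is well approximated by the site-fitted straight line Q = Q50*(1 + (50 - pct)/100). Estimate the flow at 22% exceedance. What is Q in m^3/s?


Q = 26.5 * (1 + (50 - 22)/100) = 33.9200 m^3/s


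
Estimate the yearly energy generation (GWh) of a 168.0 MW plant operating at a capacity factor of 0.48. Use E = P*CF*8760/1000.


E = 168.0 * 0.48 * 8760 / 1000 = 706.4064 GWh


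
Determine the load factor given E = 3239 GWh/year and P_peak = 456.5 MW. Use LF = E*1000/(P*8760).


LF = 3239 * 1000 / (456.5 * 8760) = 0.8100


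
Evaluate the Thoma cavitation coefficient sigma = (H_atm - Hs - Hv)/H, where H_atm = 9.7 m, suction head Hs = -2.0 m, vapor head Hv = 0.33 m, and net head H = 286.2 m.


sigma = (9.7 - (-2.0) - 0.33) / 286.2 = 0.0397


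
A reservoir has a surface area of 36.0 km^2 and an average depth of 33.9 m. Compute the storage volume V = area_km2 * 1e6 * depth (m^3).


V = 36.0 * 1e6 * 33.9 = 1.2204e+09 m^3


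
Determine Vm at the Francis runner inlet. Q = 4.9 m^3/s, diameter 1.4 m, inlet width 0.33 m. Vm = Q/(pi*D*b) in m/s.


Vm = 4.9 / (pi * 1.4 * 0.33) = 3.3760 m/s


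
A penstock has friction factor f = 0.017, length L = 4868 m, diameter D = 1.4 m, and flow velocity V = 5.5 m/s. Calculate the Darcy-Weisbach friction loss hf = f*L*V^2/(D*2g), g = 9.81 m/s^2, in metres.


hf = 0.017 * 4868 * 5.5^2 / (1.4 * 2 * 9.81) = 91.1377 m


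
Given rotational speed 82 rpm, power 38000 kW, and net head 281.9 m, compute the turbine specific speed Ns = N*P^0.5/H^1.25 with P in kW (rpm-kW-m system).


Ns = 82 * 38000^0.5 / 281.9^1.25 = 13.8384


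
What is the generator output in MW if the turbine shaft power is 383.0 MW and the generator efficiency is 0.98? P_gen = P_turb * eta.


P_gen = 383.0 * 0.98 = 375.3400 MW


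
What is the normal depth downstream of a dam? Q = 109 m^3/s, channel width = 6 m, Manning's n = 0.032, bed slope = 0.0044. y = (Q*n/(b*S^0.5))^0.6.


y = (109 * 0.032 / (6 * 0.0044^0.5))^0.6 = 3.6781 m


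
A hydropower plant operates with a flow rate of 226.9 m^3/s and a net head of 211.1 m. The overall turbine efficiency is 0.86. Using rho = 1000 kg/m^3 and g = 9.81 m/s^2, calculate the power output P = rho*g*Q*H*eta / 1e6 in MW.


P = 1000 * 9.81 * 226.9 * 211.1 * 0.86 / 1e6 = 404.1012 MW


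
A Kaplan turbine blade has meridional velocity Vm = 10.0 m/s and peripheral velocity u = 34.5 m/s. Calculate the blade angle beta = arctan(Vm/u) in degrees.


beta = arctan(10.0 / 34.5) = 16.1645 degrees


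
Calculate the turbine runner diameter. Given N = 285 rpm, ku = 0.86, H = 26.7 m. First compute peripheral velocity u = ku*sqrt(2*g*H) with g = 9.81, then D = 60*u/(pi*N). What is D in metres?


u = 0.86 * sqrt(2*9.81*26.7) = 19.6836 m/s
D = 60 * 19.6836 / (pi * 285) = 1.3190 m


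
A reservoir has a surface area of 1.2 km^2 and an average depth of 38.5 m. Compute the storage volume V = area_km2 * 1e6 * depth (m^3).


V = 1.2 * 1e6 * 38.5 = 4.6200e+07 m^3


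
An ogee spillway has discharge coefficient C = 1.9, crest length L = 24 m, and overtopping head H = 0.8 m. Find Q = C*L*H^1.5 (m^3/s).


Q = 1.9 * 24 * 0.8^1.5 = 32.6287 m^3/s


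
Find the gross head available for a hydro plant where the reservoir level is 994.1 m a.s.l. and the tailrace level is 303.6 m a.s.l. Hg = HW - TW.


Hg = 994.1 - 303.6 = 690.5000 m


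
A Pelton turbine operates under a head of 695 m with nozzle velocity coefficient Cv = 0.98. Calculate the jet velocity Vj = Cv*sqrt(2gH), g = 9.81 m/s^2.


Vj = 0.98 * sqrt(2*9.81*695) = 114.4374 m/s


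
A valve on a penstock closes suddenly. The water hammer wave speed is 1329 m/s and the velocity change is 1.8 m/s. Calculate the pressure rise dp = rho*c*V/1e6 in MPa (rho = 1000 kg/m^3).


dp = 1000 * 1329 * 1.8 / 1e6 = 2.3922 MPa


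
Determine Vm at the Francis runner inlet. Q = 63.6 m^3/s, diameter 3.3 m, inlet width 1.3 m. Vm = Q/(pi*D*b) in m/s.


Vm = 63.6 / (pi * 3.3 * 1.3) = 4.7190 m/s


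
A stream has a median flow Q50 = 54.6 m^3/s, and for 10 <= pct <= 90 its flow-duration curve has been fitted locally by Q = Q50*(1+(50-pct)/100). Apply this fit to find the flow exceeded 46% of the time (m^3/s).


Q = 54.6 * (1 + (50 - 46)/100) = 56.7840 m^3/s


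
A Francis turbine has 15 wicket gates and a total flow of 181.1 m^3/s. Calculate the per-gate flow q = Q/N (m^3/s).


q = 181.1 / 15 = 12.0733 m^3/s


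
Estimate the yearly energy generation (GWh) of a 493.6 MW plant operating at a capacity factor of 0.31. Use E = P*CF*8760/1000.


E = 493.6 * 0.31 * 8760 / 1000 = 1340.4202 GWh


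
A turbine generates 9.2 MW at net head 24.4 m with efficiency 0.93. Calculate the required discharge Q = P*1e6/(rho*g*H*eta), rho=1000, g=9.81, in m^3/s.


Q = 9.2 * 1e6 / (1000 * 9.81 * 24.4 * 0.93) = 41.3282 m^3/s


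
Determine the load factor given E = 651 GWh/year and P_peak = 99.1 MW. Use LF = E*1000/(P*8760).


LF = 651 * 1000 / (99.1 * 8760) = 0.7499


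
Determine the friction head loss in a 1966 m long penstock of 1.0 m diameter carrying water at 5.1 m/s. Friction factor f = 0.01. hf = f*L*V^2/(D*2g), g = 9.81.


hf = 0.01 * 1966 * 5.1^2 / (1.0 * 2 * 9.81) = 26.0630 m


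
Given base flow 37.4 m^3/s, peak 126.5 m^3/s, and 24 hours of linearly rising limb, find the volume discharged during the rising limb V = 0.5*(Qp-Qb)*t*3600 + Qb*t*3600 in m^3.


V = 0.5*(126.5 - 37.4)*24*3600 + 37.4*24*3600 = 7.0805e+06 m^3


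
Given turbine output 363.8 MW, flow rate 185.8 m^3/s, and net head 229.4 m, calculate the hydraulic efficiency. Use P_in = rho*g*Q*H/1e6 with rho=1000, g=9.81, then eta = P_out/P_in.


P_in = 1000 * 9.81 * 185.8 * 229.4 / 1e6 = 418.1269 MW
eta = 363.8 / 418.1269 = 0.8701


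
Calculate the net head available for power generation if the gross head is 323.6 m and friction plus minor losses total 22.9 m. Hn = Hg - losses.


Hn = 323.6 - 22.9 = 300.7000 m


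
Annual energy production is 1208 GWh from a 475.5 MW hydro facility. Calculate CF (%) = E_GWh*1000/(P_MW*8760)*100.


CF = 1208 * 1000 / (475.5 * 8760) * 100 = 29.0010 %


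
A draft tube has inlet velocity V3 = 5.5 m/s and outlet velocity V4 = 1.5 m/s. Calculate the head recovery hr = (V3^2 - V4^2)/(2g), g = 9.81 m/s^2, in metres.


hr = (5.5^2 - 1.5^2) / (2*9.81) = 1.4271 m


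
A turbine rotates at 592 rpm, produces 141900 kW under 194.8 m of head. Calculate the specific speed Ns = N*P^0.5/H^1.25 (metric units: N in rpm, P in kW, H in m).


Ns = 592 * 141900^0.5 / 194.8^1.25 = 306.4268


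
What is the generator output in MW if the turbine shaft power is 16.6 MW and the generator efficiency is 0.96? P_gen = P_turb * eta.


P_gen = 16.6 * 0.96 = 15.9360 MW


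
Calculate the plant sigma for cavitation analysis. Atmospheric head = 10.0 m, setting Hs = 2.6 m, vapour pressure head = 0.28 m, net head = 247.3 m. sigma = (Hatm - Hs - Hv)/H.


sigma = (10.0 - 2.6 - 0.28) / 247.3 = 0.0288


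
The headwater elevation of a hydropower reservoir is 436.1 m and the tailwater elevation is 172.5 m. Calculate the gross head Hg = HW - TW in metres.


Hg = 436.1 - 172.5 = 263.6000 m


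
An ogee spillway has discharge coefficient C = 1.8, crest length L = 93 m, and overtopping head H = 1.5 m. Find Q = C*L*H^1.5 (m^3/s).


Q = 1.8 * 93 * 1.5^1.5 = 307.5334 m^3/s


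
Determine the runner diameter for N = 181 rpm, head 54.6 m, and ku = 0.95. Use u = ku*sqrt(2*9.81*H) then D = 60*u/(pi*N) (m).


u = 0.95 * sqrt(2*9.81*54.6) = 31.0935 m/s
D = 60 * 31.0935 / (pi * 181) = 3.2809 m


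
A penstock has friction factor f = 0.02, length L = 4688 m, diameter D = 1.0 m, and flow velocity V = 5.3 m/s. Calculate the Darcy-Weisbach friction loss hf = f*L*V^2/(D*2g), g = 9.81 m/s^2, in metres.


hf = 0.02 * 4688 * 5.3^2 / (1.0 * 2 * 9.81) = 134.2364 m


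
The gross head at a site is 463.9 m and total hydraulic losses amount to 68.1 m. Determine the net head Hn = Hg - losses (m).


Hn = 463.9 - 68.1 = 395.8000 m


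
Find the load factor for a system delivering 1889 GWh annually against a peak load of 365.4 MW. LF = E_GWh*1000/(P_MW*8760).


LF = 1889 * 1000 / (365.4 * 8760) = 0.5901


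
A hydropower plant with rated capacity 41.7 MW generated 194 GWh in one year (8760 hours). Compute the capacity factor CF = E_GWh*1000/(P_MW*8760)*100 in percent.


CF = 194 * 1000 / (41.7 * 8760) * 100 = 53.1082 %


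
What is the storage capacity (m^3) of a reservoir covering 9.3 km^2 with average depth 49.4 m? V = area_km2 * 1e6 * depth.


V = 9.3 * 1e6 * 49.4 = 4.5942e+08 m^3


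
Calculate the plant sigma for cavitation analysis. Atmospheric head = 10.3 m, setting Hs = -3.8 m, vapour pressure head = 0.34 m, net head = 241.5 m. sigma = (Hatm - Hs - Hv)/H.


sigma = (10.3 - (-3.8) - 0.34) / 241.5 = 0.0570


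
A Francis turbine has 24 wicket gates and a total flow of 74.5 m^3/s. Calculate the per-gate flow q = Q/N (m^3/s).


q = 74.5 / 24 = 3.1042 m^3/s


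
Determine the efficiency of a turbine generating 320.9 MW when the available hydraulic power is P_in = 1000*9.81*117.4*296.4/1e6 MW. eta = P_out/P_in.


P_in = 1000 * 9.81 * 117.4 * 296.4 / 1e6 = 341.3621 MW
eta = 320.9 / 341.3621 = 0.9401


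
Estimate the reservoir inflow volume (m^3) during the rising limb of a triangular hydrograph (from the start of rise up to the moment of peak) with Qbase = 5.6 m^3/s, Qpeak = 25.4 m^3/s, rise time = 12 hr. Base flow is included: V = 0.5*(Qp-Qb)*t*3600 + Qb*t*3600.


V = 0.5*(25.4 - 5.6)*12*3600 + 5.6*12*3600 = 669600.0000 m^3


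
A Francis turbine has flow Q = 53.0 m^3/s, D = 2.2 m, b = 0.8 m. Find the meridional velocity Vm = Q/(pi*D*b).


Vm = 53.0 / (pi * 2.2 * 0.8) = 9.5855 m/s


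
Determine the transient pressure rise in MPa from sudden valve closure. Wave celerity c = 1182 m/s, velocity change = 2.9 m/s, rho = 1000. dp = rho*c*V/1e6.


dp = 1000 * 1182 * 2.9 / 1e6 = 3.4278 MPa


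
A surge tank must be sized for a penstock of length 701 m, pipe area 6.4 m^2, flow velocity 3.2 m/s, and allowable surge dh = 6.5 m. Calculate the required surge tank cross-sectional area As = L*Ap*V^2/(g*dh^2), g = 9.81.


As = 701 * 6.4 * 3.2^2 / (9.81 * 6.5^2) = 110.8415 m^2


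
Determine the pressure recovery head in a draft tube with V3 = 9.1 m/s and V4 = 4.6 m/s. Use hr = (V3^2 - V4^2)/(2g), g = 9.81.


hr = (9.1^2 - 4.6^2) / (2*9.81) = 3.1422 m


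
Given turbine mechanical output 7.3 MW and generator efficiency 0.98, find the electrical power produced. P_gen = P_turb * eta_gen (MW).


P_gen = 7.3 * 0.98 = 7.1540 MW


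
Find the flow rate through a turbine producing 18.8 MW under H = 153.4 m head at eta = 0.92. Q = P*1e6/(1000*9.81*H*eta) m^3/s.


Q = 18.8 * 1e6 / (1000 * 9.81 * 153.4 * 0.92) = 13.5792 m^3/s


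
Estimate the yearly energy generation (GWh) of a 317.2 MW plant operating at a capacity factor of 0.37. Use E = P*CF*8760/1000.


E = 317.2 * 0.37 * 8760 / 1000 = 1028.1086 GWh


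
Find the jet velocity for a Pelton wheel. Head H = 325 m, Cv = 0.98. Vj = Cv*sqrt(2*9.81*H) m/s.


Vj = 0.98 * sqrt(2*9.81*325) = 78.2559 m/s


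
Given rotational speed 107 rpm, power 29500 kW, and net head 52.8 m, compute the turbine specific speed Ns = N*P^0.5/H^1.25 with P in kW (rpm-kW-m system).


Ns = 107 * 29500^0.5 / 52.8^1.25 = 129.1226


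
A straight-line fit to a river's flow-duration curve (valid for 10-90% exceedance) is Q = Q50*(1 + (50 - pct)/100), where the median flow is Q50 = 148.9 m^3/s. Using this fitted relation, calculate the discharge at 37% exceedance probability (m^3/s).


Q = 148.9 * (1 + (50 - 37)/100) = 168.2570 m^3/s


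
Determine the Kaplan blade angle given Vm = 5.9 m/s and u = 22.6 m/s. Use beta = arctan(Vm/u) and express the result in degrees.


beta = arctan(5.9 / 22.6) = 14.6312 degrees


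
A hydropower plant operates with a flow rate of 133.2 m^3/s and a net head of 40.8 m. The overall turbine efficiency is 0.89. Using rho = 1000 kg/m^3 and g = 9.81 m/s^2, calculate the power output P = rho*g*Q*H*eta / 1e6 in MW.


P = 1000 * 9.81 * 133.2 * 40.8 * 0.89 / 1e6 = 47.4486 MW


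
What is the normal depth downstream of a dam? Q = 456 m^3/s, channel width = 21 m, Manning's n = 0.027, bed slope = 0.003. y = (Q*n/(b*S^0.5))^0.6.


y = (456 * 0.027 / (21 * 0.003^0.5))^0.6 = 4.1470 m


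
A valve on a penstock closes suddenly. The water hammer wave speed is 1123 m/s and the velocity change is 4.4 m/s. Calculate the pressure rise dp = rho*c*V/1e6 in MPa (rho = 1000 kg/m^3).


dp = 1000 * 1123 * 4.4 / 1e6 = 4.9412 MPa


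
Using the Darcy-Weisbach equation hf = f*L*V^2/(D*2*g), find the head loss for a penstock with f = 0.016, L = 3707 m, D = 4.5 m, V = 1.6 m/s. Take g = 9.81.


hf = 0.016 * 3707 * 1.6^2 / (4.5 * 2 * 9.81) = 1.7198 m


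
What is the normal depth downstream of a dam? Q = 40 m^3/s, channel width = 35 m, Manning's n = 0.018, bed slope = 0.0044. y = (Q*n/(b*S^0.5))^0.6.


y = (40 * 0.018 / (35 * 0.0044^0.5))^0.6 = 0.4954 m


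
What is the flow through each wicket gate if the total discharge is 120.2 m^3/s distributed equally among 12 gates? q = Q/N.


q = 120.2 / 12 = 10.0167 m^3/s


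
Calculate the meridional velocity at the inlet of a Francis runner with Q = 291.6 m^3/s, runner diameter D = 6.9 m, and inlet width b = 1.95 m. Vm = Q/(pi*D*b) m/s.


Vm = 291.6 / (pi * 6.9 * 1.95) = 6.8985 m/s


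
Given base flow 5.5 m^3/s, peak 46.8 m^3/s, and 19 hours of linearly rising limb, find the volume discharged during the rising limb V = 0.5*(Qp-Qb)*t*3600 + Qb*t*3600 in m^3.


V = 0.5*(46.8 - 5.5)*19*3600 + 5.5*19*3600 = 1.7887e+06 m^3


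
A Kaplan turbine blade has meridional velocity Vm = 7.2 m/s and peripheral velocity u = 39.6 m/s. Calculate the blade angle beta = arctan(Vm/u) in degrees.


beta = arctan(7.2 / 39.6) = 10.3048 degrees


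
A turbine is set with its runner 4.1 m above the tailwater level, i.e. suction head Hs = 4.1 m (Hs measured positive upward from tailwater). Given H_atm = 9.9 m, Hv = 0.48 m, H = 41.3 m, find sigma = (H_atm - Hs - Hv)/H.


sigma = (9.9 - 4.1 - 0.48) / 41.3 = 0.1288


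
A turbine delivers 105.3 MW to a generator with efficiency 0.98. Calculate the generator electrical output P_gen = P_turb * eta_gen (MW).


P_gen = 105.3 * 0.98 = 103.1940 MW


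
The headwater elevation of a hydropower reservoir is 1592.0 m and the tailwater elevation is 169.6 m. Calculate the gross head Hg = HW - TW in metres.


Hg = 1592.0 - 169.6 = 1422.4000 m


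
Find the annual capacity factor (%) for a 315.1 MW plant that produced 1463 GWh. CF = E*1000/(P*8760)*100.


CF = 1463 * 1000 / (315.1 * 8760) * 100 = 53.0019 %


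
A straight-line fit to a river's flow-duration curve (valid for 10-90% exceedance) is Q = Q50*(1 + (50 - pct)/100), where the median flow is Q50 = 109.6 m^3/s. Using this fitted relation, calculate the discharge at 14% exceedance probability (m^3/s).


Q = 109.6 * (1 + (50 - 14)/100) = 149.0560 m^3/s


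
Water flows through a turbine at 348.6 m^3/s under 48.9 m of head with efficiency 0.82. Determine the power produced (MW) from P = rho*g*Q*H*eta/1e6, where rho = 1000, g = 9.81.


P = 1000 * 9.81 * 348.6 * 48.9 * 0.82 / 1e6 = 137.1258 MW


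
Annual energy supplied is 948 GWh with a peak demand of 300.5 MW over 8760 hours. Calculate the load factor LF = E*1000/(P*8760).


LF = 948 * 1000 / (300.5 * 8760) = 0.3601


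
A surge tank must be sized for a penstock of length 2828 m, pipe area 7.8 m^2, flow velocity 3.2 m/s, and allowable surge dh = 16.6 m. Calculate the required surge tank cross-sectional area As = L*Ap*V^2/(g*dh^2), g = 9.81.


As = 2828 * 7.8 * 3.2^2 / (9.81 * 16.6^2) = 83.5581 m^2


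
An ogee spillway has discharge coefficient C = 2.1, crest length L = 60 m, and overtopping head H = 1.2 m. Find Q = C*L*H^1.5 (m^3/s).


Q = 2.1 * 60 * 1.2^1.5 = 165.6313 m^3/s


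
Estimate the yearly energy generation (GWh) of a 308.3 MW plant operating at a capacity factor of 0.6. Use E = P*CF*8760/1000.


E = 308.3 * 0.6 * 8760 / 1000 = 1620.4248 GWh


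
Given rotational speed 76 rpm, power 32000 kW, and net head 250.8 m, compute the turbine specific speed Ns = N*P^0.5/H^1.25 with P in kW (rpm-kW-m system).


Ns = 76 * 32000^0.5 / 250.8^1.25 = 13.6216


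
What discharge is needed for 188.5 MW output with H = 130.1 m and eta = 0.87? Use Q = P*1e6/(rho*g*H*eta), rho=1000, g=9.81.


Q = 188.5 * 1e6 / (1000 * 9.81 * 130.1 * 0.87) = 169.7641 m^3/s


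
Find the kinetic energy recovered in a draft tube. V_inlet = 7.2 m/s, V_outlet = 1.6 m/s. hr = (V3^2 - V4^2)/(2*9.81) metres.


hr = (7.2^2 - 1.6^2) / (2*9.81) = 2.5117 m


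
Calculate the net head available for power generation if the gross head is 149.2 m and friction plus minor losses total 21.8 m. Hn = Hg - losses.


Hn = 149.2 - 21.8 = 127.4000 m


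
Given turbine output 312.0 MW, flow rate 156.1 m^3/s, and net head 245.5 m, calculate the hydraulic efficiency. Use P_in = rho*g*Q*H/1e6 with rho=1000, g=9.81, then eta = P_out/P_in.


P_in = 1000 * 9.81 * 156.1 * 245.5 / 1e6 = 375.9442 MW
eta = 312.0 / 375.9442 = 0.8299


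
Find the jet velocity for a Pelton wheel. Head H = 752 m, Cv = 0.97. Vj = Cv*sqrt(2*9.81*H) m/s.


Vj = 0.97 * sqrt(2*9.81*752) = 117.8230 m/s


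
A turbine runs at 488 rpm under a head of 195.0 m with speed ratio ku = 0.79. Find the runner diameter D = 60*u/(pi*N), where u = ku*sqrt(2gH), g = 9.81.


u = 0.79 * sqrt(2*9.81*195.0) = 48.8645 m/s
D = 60 * 48.8645 / (pi * 488) = 1.9124 m


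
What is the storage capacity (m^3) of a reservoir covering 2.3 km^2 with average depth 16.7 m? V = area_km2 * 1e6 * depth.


V = 2.3 * 1e6 * 16.7 = 3.8410e+07 m^3


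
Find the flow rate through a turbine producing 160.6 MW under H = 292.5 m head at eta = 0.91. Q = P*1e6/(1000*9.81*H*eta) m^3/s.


Q = 160.6 * 1e6 / (1000 * 9.81 * 292.5 * 0.91) = 61.5048 m^3/s


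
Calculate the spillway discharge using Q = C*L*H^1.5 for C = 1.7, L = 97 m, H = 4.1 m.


Q = 1.7 * 97 * 4.1^1.5 = 1368.9779 m^3/s


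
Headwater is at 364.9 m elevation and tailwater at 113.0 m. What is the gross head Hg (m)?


Hg = 364.9 - 113.0 = 251.9000 m


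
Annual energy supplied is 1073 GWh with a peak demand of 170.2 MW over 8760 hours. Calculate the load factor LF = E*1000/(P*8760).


LF = 1073 * 1000 / (170.2 * 8760) = 0.7197


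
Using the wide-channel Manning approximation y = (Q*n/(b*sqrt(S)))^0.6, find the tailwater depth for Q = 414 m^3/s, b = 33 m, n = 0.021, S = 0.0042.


y = (414 * 0.021 / (33 * 0.0042^0.5))^0.6 = 2.3198 m


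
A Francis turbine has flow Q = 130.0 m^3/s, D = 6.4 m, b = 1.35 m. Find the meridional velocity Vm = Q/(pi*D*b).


Vm = 130.0 / (pi * 6.4 * 1.35) = 4.7894 m/s


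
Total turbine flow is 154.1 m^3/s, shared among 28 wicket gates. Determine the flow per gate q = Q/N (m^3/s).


q = 154.1 / 28 = 5.5036 m^3/s


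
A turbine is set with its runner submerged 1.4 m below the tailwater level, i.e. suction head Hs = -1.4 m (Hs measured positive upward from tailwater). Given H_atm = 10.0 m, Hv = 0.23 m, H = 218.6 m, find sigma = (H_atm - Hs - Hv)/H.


sigma = (10.0 - (-1.4) - 0.23) / 218.6 = 0.0511


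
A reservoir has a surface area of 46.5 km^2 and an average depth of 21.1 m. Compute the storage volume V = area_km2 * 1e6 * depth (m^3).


V = 46.5 * 1e6 * 21.1 = 9.8115e+08 m^3


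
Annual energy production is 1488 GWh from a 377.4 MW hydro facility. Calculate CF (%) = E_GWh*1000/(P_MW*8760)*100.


CF = 1488 * 1000 / (377.4 * 8760) * 100 = 45.0087 %


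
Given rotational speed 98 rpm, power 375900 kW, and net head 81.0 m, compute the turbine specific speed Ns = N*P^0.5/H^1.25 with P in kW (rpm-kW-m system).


Ns = 98 * 375900^0.5 / 81.0^1.25 = 247.2612


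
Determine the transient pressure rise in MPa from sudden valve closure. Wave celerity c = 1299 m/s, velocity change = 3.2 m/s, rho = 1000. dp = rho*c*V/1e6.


dp = 1000 * 1299 * 3.2 / 1e6 = 4.1568 MPa


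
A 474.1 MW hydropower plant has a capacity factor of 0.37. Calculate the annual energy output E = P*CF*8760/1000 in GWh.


E = 474.1 * 0.37 * 8760 / 1000 = 1536.6529 GWh


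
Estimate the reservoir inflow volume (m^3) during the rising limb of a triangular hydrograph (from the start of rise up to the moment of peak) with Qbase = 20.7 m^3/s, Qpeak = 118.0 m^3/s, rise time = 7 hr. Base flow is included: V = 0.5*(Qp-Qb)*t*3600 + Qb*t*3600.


V = 0.5*(118.0 - 20.7)*7*3600 + 20.7*7*3600 = 1.7476e+06 m^3


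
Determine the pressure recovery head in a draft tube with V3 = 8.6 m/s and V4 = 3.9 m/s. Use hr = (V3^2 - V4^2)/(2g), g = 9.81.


hr = (8.6^2 - 3.9^2) / (2*9.81) = 2.9944 m


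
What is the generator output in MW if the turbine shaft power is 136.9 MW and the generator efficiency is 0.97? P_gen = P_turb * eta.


P_gen = 136.9 * 0.97 = 132.7930 MW


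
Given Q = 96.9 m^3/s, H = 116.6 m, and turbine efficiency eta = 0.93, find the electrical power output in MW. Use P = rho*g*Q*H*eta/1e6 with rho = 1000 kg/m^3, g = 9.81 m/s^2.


P = 1000 * 9.81 * 96.9 * 116.6 * 0.93 / 1e6 = 103.0800 MW


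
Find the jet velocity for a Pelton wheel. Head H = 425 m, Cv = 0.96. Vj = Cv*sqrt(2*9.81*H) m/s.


Vj = 0.96 * sqrt(2*9.81*425) = 87.6628 m/s


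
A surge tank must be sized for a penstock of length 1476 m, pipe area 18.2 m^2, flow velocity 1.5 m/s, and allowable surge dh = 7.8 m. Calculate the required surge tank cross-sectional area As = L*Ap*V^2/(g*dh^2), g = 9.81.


As = 1476 * 18.2 * 1.5^2 / (9.81 * 7.8^2) = 101.2703 m^2


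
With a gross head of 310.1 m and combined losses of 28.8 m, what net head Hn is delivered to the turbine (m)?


Hn = 310.1 - 28.8 = 281.3000 m


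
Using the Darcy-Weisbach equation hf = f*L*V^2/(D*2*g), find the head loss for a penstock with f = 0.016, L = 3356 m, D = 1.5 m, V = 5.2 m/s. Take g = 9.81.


hf = 0.016 * 3356 * 5.2^2 / (1.5 * 2 * 9.81) = 49.3354 m


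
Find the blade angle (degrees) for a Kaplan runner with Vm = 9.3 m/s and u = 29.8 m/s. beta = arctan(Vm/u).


beta = arctan(9.3 / 29.8) = 17.3321 degrees


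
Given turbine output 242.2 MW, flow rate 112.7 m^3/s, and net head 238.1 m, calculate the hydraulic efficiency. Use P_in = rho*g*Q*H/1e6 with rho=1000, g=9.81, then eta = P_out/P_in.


P_in = 1000 * 9.81 * 112.7 * 238.1 / 1e6 = 263.2403 MW
eta = 242.2 / 263.2403 = 0.9201


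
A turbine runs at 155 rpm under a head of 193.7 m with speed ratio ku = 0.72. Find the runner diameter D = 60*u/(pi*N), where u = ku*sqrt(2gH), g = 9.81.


u = 0.72 * sqrt(2*9.81*193.7) = 44.3861 m/s
D = 60 * 44.3861 / (pi * 155) = 5.4691 m


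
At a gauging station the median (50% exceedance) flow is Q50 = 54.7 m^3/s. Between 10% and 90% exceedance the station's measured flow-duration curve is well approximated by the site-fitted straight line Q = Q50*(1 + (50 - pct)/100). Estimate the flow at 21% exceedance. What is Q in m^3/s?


Q = 54.7 * (1 + (50 - 21)/100) = 70.5630 m^3/s


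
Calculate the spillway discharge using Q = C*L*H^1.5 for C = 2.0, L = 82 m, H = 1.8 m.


Q = 2.0 * 82 * 1.8^1.5 = 396.0524 m^3/s


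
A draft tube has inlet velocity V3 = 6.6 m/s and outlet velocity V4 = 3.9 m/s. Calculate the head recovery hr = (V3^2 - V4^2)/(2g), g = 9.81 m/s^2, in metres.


hr = (6.6^2 - 3.9^2) / (2*9.81) = 1.4450 m


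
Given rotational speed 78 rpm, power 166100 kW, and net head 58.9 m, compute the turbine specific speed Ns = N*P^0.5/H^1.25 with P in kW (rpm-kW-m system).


Ns = 78 * 166100^0.5 / 58.9^1.25 = 194.8208


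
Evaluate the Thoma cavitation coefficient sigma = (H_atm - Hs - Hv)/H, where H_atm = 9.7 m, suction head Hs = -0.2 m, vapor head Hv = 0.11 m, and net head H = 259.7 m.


sigma = (9.7 - (-0.2) - 0.11) / 259.7 = 0.0377


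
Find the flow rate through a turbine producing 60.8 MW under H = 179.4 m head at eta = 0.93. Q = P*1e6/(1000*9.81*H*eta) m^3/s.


Q = 60.8 * 1e6 / (1000 * 9.81 * 179.4 * 0.93) = 37.1475 m^3/s


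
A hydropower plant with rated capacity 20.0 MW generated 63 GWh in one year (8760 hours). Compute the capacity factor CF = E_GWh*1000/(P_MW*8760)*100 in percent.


CF = 63 * 1000 / (20.0 * 8760) * 100 = 35.9589 %


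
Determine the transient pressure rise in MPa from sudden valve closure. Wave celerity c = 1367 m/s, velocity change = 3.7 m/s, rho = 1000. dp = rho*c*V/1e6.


dp = 1000 * 1367 * 3.7 / 1e6 = 5.0579 MPa


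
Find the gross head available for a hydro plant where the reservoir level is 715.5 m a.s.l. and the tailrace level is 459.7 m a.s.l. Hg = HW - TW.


Hg = 715.5 - 459.7 = 255.8000 m


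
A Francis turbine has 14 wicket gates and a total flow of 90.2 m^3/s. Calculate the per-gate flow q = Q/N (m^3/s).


q = 90.2 / 14 = 6.4429 m^3/s


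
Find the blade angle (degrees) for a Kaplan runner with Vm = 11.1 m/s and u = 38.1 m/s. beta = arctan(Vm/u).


beta = arctan(11.1 / 38.1) = 16.2429 degrees


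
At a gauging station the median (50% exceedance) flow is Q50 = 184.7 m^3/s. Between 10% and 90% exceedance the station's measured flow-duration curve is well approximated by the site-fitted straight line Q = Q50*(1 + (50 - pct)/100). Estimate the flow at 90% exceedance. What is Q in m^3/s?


Q = 184.7 * (1 + (50 - 90)/100) = 110.8200 m^3/s


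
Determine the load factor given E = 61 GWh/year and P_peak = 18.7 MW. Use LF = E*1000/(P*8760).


LF = 61 * 1000 / (18.7 * 8760) = 0.3724


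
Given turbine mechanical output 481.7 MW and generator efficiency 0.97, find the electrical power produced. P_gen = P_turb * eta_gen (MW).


P_gen = 481.7 * 0.97 = 467.2490 MW


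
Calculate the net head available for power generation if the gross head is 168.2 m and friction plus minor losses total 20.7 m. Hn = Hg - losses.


Hn = 168.2 - 20.7 = 147.5000 m


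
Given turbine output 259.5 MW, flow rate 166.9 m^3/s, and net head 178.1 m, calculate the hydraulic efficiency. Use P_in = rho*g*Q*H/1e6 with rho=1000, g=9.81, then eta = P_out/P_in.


P_in = 1000 * 9.81 * 166.9 * 178.1 / 1e6 = 291.6012 MW
eta = 259.5 / 291.6012 = 0.8899


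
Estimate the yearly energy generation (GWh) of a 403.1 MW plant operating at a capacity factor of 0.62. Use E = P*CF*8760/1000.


E = 403.1 * 0.62 * 8760 / 1000 = 2189.3167 GWh


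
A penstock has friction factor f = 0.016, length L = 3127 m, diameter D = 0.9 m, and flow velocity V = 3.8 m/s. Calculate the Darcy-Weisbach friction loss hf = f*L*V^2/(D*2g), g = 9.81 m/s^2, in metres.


hf = 0.016 * 3127 * 3.8^2 / (0.9 * 2 * 9.81) = 40.9142 m


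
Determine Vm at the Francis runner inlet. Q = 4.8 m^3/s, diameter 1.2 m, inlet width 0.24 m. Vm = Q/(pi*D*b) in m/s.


Vm = 4.8 / (pi * 1.2 * 0.24) = 5.3052 m/s


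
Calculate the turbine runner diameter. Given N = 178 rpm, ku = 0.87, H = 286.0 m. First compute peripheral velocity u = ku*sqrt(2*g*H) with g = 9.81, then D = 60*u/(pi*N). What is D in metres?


u = 0.87 * sqrt(2*9.81*286.0) = 65.1706 m/s
D = 60 * 65.1706 / (pi * 178) = 6.9925 m


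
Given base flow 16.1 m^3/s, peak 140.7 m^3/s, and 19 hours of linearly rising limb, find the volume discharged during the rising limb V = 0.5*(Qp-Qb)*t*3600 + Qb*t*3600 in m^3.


V = 0.5*(140.7 - 16.1)*19*3600 + 16.1*19*3600 = 5.3626e+06 m^3


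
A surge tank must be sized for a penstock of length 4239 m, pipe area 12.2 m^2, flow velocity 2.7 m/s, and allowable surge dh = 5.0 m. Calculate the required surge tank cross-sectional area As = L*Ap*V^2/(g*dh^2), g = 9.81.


As = 4239 * 12.2 * 2.7^2 / (9.81 * 5.0^2) = 1537.2403 m^2


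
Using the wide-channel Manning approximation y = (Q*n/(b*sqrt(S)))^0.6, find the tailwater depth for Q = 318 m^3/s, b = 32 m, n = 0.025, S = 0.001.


y = (318 * 0.025 / (32 * 0.001^0.5))^0.6 = 3.4445 m


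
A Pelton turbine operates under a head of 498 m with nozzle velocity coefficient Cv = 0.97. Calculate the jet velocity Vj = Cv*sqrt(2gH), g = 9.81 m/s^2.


Vj = 0.97 * sqrt(2*9.81*498) = 95.8817 m/s


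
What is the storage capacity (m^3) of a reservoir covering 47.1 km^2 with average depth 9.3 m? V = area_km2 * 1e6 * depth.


V = 47.1 * 1e6 * 9.3 = 4.3803e+08 m^3


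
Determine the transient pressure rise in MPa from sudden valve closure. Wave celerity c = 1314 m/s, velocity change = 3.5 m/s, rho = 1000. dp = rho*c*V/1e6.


dp = 1000 * 1314 * 3.5 / 1e6 = 4.5990 MPa


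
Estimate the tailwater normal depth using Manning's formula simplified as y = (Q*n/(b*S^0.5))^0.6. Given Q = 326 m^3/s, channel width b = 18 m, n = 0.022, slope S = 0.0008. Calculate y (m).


y = (326 * 0.022 / (18 * 0.0008^0.5))^0.6 = 4.8898 m


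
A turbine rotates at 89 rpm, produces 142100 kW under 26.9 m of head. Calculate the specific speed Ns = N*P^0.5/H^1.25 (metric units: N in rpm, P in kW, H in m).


Ns = 89 * 142100^0.5 / 26.9^1.25 = 547.6419


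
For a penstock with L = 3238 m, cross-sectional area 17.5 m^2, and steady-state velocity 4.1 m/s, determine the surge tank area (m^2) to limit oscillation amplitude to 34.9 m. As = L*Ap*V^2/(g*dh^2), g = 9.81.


As = 3238 * 17.5 * 4.1^2 / (9.81 * 34.9^2) = 79.7192 m^2
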